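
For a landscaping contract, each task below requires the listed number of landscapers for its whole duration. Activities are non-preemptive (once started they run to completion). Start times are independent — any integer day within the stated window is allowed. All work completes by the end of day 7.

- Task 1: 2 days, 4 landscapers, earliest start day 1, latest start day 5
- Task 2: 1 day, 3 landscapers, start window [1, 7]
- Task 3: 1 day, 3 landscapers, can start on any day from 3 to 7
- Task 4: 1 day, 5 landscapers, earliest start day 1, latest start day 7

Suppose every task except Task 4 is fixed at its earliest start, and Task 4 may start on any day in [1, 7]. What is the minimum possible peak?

Task 4@1: d1:12  d2:4  d3:3  d4:0  d5:0  d6:0  d7:0 → peak 12
Task 4@2: d1:7  d2:9  d3:3  d4:0  d5:0  d6:0  d7:0 → peak 9
Task 4@3: d1:7  d2:4  d3:8  d4:0  d5:0  d6:0  d7:0 → peak 8
Task 4@4: d1:7  d2:4  d3:3  d4:5  d5:0  d6:0  d7:0 → peak 7
Task 4@5: d1:7  d2:4  d3:3  d4:0  d5:5  d6:0  d7:0 → peak 7
Task 4@6: d1:7  d2:4  d3:3  d4:0  d5:0  d6:5  d7:0 → peak 7
Task 4@7: d1:7  d2:4  d3:3  d4:0  d5:0  d6:0  d7:5 → peak 7
Best is Task 4@4, peak 7.

7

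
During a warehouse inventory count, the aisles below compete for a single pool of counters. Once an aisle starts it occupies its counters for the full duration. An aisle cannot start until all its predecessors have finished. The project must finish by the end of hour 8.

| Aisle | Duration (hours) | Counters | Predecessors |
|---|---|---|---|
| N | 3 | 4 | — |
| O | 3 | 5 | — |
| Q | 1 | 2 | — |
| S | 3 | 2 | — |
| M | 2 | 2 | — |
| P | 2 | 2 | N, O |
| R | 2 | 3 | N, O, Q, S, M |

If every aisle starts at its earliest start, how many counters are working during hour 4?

5

At early start, hour 4 has: P, R.
Demand: 2 + 3 = 5.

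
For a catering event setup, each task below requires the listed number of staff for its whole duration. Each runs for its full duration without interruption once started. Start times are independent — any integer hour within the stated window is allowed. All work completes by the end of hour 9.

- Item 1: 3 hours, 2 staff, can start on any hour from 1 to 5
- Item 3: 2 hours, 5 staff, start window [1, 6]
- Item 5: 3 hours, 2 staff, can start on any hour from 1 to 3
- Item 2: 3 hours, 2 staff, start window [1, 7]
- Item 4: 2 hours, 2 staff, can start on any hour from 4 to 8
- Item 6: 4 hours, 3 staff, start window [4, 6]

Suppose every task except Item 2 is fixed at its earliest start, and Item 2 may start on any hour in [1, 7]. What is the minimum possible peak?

9

Item 2@1: h1:11  h2:11  h3:6  h4:5  h5:5  h6:3  h7:3  h8:0  h9:0 → peak 11
Item 2@2: h1:9  h2:11  h3:6  h4:7  h5:5  h6:3  h7:3  h8:0  h9:0 → peak 11
Item 2@3: h1:9  h2:9  h3:6  h4:7  h5:7  h6:3  h7:3  h8:0  h9:0 → peak 9
Item 2@4: h1:9  h2:9  h3:4  h4:7  h5:7  h6:5  h7:3  h8:0  h9:0 → peak 9
Item 2@5: h1:9  h2:9  h3:4  h4:5  h5:7  h6:5  h7:5  h8:0  h9:0 → peak 9
Item 2@6: h1:9  h2:9  h3:4  h4:5  h5:5  h6:5  h7:5  h8:2  h9:0 → peak 9
Item 2@7: h1:9  h2:9  h3:4  h4:5  h5:5  h6:3  h7:5  h8:2  h9:2 → peak 9
Best is Item 2@3, peak 9.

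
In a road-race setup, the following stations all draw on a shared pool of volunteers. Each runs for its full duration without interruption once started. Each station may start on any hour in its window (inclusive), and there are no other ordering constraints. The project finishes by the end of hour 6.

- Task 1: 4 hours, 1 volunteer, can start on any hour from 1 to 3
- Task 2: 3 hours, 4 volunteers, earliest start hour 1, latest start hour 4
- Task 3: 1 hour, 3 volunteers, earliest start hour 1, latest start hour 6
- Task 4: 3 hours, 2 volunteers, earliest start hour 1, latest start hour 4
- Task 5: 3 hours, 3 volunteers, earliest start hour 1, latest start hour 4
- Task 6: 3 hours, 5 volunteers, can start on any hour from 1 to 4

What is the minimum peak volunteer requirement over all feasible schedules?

Early-start (Task 1@1, Task 2@1, Task 3@1, Task 4@1, Task 5@1, Task 6@1) gives peak 18: h1:18  h2:15  h3:15  h4:1  h5:0  h6:0.
Shift Task 2→4, Task 3→5, Task 4→4.
Schedule Task 1@1, Task 2@4, Task 3@5, Task 4@4, Task 5@1, Task 6@1: h1:9  h2:9  h3:9  h4:7  h5:9  h6:6 — peak 9.
Total volunteer-hours = 49 over 6 hours ⇒ peak ≥ ⌈49/6⌉ = 9, so 9 is optimal.

9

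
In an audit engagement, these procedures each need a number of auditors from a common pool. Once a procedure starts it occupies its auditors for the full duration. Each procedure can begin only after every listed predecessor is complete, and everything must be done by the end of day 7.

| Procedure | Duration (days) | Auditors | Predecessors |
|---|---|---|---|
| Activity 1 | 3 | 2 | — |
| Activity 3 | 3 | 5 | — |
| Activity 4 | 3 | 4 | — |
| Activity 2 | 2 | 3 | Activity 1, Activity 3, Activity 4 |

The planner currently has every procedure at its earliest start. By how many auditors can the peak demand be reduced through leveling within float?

0

Early-start peak: d1:11  d2:11  d3:11  d4:3  d5:3  d6:0  d7:0 ⇒ 11.
Leveled (Activity 1@1, Activity 3@1, Activity 4@1, Activity 2@4): d1:11  d2:11  d3:11  d4:3  d5:3  d6:0  d7:0 ⇒ 11.
Reduction 11 − 11 = 0.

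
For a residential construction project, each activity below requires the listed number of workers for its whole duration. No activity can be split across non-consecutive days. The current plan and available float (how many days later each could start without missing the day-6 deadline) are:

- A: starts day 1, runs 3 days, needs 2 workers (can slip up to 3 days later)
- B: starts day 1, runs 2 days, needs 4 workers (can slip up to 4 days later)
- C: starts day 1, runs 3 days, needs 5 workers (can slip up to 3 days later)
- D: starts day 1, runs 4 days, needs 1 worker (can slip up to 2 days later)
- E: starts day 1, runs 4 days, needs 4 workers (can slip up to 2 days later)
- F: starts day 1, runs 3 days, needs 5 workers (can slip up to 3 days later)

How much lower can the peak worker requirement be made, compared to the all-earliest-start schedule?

9

Early-start peak: d1:21  d2:21  d3:17  d4:5  d5:0  d6:0 ⇒ 21.
Leveled (A@1, B@1, C@1, D@1, E@3, F@4): d1:12  d2:12  d3:12  d4:10  d5:9  d6:9 ⇒ 12.
Reduction 21 − 12 = 9.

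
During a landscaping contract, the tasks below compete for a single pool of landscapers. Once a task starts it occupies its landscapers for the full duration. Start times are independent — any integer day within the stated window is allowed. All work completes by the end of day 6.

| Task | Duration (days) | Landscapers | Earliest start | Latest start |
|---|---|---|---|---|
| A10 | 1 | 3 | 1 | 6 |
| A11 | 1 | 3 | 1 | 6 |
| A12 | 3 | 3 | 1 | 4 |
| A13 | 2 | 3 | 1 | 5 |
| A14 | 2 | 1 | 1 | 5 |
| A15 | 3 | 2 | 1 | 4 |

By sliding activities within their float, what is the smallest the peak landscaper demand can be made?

Early-start (A10@1, A11@1, A12@1, A13@1, A14@1, A15@1) gives peak 15: d1:15  d2:9  d3:5  d4:0  d5:0  d6:0.
Shift A12→2, A13→2, A14→4, A15→4.
Schedule A10@1, A11@1, A12@2, A13@2, A14@4, A15@4: d1:6  d2:6  d3:6  d4:6  d5:3  d6:2 — peak 6.

6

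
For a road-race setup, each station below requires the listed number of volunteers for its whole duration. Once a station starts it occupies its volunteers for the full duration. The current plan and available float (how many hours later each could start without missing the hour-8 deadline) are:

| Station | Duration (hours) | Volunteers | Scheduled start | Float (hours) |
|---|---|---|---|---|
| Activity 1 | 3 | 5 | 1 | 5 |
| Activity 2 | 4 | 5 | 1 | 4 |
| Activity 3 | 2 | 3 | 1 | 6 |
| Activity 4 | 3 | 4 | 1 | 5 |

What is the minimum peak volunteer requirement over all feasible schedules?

9

Early-start (Activity 1@1, Activity 2@1, Activity 3@1, Activity 4@1) gives peak 17: h1:17  h2:17  h3:14  h4:5  h5:0  h6:0  h7:0  h8:0.
Shift Activity 2→4, Activity 4→3.
Schedule Activity 1@1, Activity 2@4, Activity 3@1, Activity 4@3: h1:8  h2:8  h3:9  h4:9  h5:9  h6:5  h7:5  h8:0 — peak 9.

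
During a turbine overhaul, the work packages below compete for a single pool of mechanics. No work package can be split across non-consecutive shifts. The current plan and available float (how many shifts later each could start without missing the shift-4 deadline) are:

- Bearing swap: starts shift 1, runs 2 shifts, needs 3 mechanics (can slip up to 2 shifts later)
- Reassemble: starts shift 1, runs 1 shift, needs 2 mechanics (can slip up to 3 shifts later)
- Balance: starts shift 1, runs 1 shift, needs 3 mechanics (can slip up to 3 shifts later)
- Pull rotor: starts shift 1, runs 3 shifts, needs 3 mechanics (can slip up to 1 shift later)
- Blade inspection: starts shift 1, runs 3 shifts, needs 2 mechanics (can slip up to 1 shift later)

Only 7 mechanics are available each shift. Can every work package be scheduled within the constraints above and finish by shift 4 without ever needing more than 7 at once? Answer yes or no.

The minimum achievable peak is 8; 7 < 8, so no feasible schedule stays within the cap.

no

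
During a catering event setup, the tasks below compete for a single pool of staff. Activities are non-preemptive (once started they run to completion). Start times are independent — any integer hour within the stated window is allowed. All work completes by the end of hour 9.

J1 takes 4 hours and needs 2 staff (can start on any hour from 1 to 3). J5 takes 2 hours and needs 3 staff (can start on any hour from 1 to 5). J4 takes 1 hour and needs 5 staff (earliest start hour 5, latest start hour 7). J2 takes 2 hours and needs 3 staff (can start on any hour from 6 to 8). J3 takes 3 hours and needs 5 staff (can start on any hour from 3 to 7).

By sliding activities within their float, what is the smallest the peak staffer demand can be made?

7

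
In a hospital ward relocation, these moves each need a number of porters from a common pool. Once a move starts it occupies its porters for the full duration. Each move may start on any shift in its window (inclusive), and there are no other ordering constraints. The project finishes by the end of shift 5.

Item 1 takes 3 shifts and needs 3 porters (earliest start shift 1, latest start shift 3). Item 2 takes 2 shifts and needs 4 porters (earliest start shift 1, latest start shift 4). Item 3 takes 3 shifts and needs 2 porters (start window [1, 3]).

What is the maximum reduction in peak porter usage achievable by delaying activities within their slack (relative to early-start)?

Early-start peak: s1:9  s2:9  s3:5  s4:0  s5:0 ⇒ 9.
Leveled (Item 1@1, Item 2@4, Item 3@1): s1:5  s2:5  s3:5  s4:4  s5:4 ⇒ 5.
Reduction 9 − 5 = 4.

4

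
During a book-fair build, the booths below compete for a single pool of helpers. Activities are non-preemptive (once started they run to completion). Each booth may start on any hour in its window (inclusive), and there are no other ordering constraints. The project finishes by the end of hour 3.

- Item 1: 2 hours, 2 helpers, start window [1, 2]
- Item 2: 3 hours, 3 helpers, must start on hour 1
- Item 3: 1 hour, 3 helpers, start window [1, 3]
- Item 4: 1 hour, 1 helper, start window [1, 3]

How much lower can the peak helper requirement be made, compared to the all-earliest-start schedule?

3

Early-start peak: h1:9  h2:5  h3:3 ⇒ 9.
Leveled (Item 1@1, Item 2@1, Item 3@3, Item 4@1): h1:6  h2:5  h3:6 ⇒ 6.
Reduction 9 − 6 = 3.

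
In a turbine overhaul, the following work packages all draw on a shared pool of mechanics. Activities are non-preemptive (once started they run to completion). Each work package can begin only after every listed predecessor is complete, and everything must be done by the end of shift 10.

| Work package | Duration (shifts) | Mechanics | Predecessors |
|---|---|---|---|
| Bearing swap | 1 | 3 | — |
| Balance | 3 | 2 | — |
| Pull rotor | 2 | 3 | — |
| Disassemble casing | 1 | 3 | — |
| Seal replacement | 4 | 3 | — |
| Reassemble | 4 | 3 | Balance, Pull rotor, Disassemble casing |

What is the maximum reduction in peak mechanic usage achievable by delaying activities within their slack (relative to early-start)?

Early-start peak: s1:14  s2:8  s3:5  s4:6  s5:3  s6:3  s7:3  s8:0  s9:0  s10:0 ⇒ 14.
Leveled (Bearing swap@1, Balance@1, Pull rotor@2, Disassemble casing@4, Seal replacement@4, Reassemble@5): s1:5  s2:5  s3:5  s4:6  s5:6  s6:6  s7:6  s8:3  s9:0  s10:0 ⇒ 6.
Reduction 14 − 6 = 8.

8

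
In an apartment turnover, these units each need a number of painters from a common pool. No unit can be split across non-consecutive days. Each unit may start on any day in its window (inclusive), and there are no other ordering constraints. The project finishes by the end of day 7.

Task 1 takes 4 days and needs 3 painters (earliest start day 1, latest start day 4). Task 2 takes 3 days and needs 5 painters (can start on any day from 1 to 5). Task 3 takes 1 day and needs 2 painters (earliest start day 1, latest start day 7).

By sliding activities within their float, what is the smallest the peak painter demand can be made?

5

Early-start (Task 1@1, Task 2@1, Task 3@1) gives peak 10: d1:10  d2:8  d3:8  d4:3  d5:0  d6:0  d7:0.
Shift Task 2→5.
Schedule Task 1@1, Task 2@5, Task 3@1: d1:5  d2:3  d3:3  d4:3  d5:5  d6:5  d7:5 — peak 5.
Total painter-days = 29 over 7 days ⇒ peak ≥ ⌈29/7⌉ = 5, so 5 is optimal.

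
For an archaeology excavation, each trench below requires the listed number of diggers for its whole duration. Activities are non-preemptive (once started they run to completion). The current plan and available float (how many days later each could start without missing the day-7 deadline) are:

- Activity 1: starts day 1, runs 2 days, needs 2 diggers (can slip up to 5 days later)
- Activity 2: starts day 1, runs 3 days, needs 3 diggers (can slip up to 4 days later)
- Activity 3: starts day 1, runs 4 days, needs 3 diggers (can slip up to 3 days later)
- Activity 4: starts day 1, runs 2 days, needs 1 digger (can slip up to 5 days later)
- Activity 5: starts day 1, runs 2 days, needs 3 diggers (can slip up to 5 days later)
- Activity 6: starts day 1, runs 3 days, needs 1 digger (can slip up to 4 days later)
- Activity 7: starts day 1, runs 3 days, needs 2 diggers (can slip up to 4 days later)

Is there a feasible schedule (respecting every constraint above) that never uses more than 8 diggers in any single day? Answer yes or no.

Schedule Activity 1@1, Activity 2@1, Activity 3@4, Activity 4@1, Activity 5@3, Activity 6@5, Activity 7@5: d1:6  d2:6  d3:6  d4:6  d5:6  d6:6  d7:6 — peak 6 ≤ 8.

yes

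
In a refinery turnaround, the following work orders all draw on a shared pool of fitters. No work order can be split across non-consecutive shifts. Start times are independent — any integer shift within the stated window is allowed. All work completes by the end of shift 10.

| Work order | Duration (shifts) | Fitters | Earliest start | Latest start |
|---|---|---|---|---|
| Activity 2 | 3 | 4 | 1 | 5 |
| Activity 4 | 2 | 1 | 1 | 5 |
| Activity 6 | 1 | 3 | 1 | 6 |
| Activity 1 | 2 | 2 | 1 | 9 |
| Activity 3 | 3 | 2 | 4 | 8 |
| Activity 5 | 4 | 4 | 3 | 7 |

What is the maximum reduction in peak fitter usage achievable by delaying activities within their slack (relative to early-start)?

5

Early-start peak: s1:10  s2:7  s3:8  s4:6  s5:6  s6:6  s7:0  s8:0  s9:0  s10:0 ⇒ 10.
Leveled (Activity 2@1, Activity 4@1, Activity 6@4, Activity 1@5, Activity 3@4, Activity 5@7): s1:5  s2:5  s3:4  s4:5  s5:4  s6:4  s7:4  s8:4  s9:4  s10:4 ⇒ 5.
Reduction 10 − 5 = 5.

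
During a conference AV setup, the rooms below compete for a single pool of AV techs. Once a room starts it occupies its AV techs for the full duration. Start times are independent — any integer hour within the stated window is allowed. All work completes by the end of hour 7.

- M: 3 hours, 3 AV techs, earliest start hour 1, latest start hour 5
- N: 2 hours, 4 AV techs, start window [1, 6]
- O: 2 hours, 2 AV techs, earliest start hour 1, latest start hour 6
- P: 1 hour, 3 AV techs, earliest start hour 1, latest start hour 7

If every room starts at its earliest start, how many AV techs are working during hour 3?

At early start, hour 3 has: M.
Demand: 3 = 3.

3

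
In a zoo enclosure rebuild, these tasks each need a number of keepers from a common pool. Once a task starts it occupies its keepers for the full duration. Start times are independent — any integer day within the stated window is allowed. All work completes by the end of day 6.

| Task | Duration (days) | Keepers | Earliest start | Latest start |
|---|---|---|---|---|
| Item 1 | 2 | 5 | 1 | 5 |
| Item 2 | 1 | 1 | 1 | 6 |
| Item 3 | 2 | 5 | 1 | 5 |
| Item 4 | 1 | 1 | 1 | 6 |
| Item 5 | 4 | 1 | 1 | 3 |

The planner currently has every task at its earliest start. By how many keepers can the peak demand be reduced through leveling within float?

7

Early-start peak: d1:13  d2:11  d3:1  d4:1  d5:0  d6:0 ⇒ 13.
Leveled (Item 1@1, Item 2@1, Item 3@3, Item 4@2, Item 5@3): d1:6  d2:6  d3:6  d4:6  d5:1  d6:1 ⇒ 6.
Reduction 13 − 6 = 7.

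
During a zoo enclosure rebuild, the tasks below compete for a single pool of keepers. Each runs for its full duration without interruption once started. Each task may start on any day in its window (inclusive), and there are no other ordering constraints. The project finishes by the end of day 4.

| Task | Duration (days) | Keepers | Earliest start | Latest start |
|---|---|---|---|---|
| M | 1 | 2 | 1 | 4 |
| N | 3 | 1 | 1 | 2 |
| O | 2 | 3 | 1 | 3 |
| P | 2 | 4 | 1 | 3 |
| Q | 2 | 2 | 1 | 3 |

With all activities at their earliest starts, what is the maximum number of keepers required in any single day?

Early-start schedule: M@1, N@1, O@1, P@1, Q@1.
Load per day: day 1: 12, day 2: 10, day 3: 1, day 4: 0.
Peak is 12.

12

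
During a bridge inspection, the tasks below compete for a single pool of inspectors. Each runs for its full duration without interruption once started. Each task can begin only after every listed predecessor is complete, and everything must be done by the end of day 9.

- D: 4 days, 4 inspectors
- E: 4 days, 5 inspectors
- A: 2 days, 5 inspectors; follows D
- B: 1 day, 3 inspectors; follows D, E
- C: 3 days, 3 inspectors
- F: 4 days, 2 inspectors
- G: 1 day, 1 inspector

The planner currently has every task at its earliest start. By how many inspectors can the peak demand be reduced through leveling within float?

Early-start peak: d1:15  d2:14  d3:14  d4:11  d5:8  d6:5  d7:0  d8:0  d9:0 ⇒ 15.
Leveled (D@1, E@1, A@5, B@5, C@7, F@6, G@5): d1:9  d2:9  d3:9  d4:9  d5:9  d6:7  d7:5  d8:5  d9:5 ⇒ 9.
Reduction 15 − 9 = 6.

6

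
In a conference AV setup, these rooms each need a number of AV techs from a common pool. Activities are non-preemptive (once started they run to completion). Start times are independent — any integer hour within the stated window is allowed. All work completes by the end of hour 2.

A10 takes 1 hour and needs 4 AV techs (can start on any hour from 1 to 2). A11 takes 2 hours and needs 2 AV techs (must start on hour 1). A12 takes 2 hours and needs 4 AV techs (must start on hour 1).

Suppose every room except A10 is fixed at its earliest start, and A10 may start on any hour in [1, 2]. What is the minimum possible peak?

A10@1: h1:10  h2:6 → peak 10
A10@2: h1:6  h2:10 → peak 10
Best is A10@1, peak 10.

10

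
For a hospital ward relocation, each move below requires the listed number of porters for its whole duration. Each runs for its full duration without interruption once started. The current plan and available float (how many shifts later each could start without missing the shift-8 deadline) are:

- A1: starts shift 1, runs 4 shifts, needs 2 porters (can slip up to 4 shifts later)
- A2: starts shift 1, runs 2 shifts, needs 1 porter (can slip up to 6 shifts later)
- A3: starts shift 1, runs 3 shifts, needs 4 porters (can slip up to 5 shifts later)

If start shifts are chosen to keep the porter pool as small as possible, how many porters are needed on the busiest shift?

4

Early-start (A1@1, A2@1, A3@1) gives peak 7: s1:7  s2:7  s3:6  s4:2  s5:0  s6:0  s7:0  s8:0.
Shift A3→5.
Schedule A1@1, A2@1, A3@5: s1:3  s2:3  s3:2  s4:2  s5:4  s6:4  s7:4  s8:0 — peak 4.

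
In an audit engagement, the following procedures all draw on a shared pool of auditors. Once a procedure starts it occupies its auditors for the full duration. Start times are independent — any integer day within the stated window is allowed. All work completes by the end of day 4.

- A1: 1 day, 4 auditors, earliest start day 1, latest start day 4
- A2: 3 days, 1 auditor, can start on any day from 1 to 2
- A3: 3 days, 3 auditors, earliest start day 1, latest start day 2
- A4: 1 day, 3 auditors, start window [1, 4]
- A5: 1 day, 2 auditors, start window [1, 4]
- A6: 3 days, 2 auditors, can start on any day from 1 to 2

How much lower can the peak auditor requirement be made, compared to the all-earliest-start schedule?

Early-start peak: d1:15  d2:6  d3:6  d4:0 ⇒ 15.
Leveled (A1@1, A2@1, A3@1, A4@4, A5@2, A6@2): d1:8  d2:8  d3:6  d4:5 ⇒ 8.
Reduction 15 − 8 = 7.

7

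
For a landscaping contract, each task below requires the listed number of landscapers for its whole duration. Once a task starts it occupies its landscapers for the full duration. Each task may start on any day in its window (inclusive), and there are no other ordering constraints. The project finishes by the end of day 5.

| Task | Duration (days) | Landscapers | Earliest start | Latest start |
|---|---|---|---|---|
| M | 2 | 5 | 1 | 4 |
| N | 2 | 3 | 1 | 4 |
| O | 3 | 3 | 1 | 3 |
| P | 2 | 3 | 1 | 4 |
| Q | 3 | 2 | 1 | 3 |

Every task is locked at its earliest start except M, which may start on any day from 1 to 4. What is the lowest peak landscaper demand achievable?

11

M@1: d1:16  d2:16  d3:5  d4:0  d5:0 → peak 16
M@2: d1:11  d2:16  d3:10  d4:0  d5:0 → peak 16
M@3: d1:11  d2:11  d3:10  d4:5  d5:0 → peak 11
M@4: d1:11  d2:11  d3:5  d4:5  d5:5 → peak 11
Best is M@3, peak 11.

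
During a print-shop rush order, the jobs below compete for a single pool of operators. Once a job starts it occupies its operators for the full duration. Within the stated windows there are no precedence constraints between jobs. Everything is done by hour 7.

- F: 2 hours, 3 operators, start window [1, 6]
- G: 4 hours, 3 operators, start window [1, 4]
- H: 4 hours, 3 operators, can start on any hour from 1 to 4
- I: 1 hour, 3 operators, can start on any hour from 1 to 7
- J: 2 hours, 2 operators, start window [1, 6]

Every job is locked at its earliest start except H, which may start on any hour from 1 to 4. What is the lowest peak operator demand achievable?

11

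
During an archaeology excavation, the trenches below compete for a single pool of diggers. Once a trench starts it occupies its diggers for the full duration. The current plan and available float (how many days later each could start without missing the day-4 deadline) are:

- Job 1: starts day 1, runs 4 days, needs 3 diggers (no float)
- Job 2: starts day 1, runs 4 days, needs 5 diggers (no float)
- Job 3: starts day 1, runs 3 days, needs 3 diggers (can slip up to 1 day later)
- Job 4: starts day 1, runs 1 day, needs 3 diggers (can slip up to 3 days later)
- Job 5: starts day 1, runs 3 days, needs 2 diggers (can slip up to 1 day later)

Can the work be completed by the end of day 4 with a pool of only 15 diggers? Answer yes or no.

yes

Schedule Job 1@1, Job 2@1, Job 3@1, Job 4@4, Job 5@1: d1:13  d2:13  d3:13  d4:11 — peak 13 ≤ 15.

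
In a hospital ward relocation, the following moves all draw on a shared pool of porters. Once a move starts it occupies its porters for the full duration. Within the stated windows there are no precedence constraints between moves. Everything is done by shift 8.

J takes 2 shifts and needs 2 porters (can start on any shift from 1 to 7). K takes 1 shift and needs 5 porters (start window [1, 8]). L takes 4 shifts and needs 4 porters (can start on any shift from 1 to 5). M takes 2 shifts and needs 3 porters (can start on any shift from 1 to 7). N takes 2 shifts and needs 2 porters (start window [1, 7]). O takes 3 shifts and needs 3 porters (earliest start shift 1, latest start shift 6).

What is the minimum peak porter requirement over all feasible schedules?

6

Early-start (J@1, K@1, L@1, M@1, N@1, O@1) gives peak 19: s1:19  s2:14  s3:7  s4:4  s5:0  s6:0  s7:0  s8:0.
Shift K→5, M→6, N→3, O→6.
Schedule J@1, K@5, L@1, M@6, N@3, O@6: s1:6  s2:6  s3:6  s4:6  s5:5  s6:6  s7:6  s8:3 — peak 6.
Total porter-shifts = 44 over 8 shifts ⇒ peak ≥ ⌈44/8⌉ = 6, so 6 is optimal.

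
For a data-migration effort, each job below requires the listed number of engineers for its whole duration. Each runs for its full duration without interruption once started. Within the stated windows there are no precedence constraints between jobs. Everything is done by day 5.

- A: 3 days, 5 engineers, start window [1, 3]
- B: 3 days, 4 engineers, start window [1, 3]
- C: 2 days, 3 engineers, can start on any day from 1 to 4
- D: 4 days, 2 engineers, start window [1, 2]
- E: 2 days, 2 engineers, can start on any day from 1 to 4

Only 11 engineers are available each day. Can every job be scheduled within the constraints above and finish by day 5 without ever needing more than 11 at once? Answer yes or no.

Schedule A@1, B@1, C@4, D@1, E@4: d1:11  d2:11  d3:11  d4:7  d5:5 — peak 11 ≤ 11.

yes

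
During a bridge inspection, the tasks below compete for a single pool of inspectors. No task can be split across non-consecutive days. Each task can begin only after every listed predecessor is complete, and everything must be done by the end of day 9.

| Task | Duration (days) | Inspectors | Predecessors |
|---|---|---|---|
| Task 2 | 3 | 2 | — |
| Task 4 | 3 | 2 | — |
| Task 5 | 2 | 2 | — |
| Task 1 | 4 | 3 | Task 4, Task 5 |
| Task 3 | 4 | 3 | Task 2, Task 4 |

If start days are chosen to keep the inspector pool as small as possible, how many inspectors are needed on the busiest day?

Schedule Task 2@1, Task 4@1, Task 5@1, Task 1@4, Task 3@4: d1:6  d2:6  d3:4  d4:6  d5:6  d6:6  d7:6  d8:0  d9:0 — peak 6.

6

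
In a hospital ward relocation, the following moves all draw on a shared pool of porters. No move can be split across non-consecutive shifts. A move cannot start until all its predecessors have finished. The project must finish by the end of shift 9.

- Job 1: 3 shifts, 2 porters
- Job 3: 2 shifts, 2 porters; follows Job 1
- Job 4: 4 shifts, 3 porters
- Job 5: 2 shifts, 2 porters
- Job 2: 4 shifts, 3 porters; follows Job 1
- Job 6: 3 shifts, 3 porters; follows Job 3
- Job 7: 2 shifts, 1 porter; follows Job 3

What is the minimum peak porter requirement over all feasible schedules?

6

Early-start (Job 1@1, Job 3@4, Job 4@1, Job 5@1, Job 2@4, Job 6@6, Job 7@6) gives peak 8: s1:7  s2:7  s3:5  s4:8  s5:5  s6:7  s7:7  s8:3  s9:0.
Shift Job 3→5, Job 5→8, Job 6→7, Job 7→8.
Schedule Job 1@1, Job 3@5, Job 4@1, Job 5@8, Job 2@4, Job 6@7, Job 7@8: s1:5  s2:5  s3:5  s4:6  s5:5  s6:5  s7:6  s8:6  s9:6 — peak 6.
Total porter-shifts = 49 over 9 shifts ⇒ peak ≥ ⌈49/9⌉ = 6, so 6 is optimal.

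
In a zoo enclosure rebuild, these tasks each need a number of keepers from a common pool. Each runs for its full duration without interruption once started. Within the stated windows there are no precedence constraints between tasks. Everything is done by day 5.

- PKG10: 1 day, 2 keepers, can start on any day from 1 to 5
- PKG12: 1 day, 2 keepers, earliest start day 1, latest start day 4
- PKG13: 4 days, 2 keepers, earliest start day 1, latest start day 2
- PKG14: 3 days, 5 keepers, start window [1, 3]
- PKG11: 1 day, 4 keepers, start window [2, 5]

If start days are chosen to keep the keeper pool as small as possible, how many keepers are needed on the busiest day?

Early-start (PKG10@1, PKG12@1, PKG13@1, PKG14@1, PKG11@2) gives peak 11: d1:11  d2:11  d3:7  d4:2  d5:0.
Shift PKG14→2, PKG11→5.
Schedule PKG10@1, PKG12@1, PKG13@1, PKG14@2, PKG11@5: d1:6  d2:7  d3:7  d4:7  d5:4 — peak 7.
Total keeper-days = 31 over 5 days ⇒ peak ≥ ⌈31/5⌉ = 7, so 7 is optimal.

7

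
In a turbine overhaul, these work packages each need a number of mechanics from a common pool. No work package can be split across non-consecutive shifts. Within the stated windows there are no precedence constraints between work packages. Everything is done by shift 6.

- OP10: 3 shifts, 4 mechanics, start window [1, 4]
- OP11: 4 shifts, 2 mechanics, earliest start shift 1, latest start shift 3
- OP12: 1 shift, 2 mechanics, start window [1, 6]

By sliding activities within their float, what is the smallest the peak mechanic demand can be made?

6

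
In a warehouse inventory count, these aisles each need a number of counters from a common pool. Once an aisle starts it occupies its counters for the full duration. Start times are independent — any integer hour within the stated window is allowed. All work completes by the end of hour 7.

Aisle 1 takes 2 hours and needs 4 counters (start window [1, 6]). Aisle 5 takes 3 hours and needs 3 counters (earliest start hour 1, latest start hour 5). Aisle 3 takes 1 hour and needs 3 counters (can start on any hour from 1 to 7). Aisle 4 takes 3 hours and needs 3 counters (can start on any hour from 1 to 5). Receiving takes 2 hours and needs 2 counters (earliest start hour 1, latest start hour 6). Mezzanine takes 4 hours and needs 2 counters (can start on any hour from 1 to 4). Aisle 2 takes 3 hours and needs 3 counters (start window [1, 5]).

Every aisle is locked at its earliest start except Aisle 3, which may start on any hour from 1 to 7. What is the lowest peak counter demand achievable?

17

Aisle 3@1: h1:20  h2:17  h3:11  h4:2  h5:0  h6:0  h7:0 → peak 20
Aisle 3@2: h1:17  h2:20  h3:11  h4:2  h5:0  h6:0  h7:0 → peak 20
Aisle 3@3: h1:17  h2:17  h3:14  h4:2  h5:0  h6:0  h7:0 → peak 17
Aisle 3@4: h1:17  h2:17  h3:11  h4:5  h5:0  h6:0  h7:0 → peak 17
Aisle 3@5: h1:17  h2:17  h3:11  h4:2  h5:3  h6:0  h7:0 → peak 17
Aisle 3@6: h1:17  h2:17  h3:11  h4:2  h5:0  h6:3  h7:0 → peak 17
Aisle 3@7: h1:17  h2:17  h3:11  h4:2  h5:0  h6:0  h7:3 → peak 17
Best is Aisle 3@3, peak 17.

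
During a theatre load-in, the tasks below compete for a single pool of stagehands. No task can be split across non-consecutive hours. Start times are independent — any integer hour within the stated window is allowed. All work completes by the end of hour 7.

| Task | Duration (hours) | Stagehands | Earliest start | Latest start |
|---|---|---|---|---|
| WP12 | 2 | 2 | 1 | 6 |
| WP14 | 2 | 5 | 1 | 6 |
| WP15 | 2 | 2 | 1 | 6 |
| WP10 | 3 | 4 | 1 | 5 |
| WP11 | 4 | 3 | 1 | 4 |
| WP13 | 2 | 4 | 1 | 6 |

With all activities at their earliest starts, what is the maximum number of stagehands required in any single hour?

20

Early-start schedule: WP12@1, WP14@1, WP15@1, WP10@1, WP11@1, WP13@1.
Load per hour: hour 1: 20, hour 2: 20, hour 3: 7, hour 4: 3, hour 5: 0, hour 6: 0, hour 7: 0.
Peak is 20.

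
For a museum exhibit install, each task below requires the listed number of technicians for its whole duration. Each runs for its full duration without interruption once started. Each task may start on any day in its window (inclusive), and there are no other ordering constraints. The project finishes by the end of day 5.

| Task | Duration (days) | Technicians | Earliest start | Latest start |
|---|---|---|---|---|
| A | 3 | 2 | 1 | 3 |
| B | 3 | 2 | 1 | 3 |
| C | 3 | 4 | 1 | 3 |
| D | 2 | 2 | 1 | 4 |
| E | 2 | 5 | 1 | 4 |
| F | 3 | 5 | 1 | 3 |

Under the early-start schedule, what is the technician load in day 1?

20

At early start, day 1 has: A, B, C, D, E, F.
Demand: 2 + 2 + 4 + 2 + 5 + 5 = 20.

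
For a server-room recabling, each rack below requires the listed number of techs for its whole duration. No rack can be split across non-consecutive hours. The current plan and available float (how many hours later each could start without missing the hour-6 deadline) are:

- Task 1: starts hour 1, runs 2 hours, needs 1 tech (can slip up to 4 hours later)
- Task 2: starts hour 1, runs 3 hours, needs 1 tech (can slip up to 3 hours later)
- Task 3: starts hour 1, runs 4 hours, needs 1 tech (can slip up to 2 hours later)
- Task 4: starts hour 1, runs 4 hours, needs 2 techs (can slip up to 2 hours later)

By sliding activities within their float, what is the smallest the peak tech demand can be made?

4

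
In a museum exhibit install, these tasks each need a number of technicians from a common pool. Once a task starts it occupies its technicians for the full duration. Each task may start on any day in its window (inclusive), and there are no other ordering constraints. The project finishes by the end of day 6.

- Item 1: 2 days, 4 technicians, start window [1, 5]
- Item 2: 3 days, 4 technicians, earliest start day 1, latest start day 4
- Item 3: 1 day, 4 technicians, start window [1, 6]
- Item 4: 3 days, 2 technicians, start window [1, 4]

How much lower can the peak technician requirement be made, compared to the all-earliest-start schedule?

8

Early-start peak: d1:14  d2:10  d3:6  d4:0  d5:0  d6:0 ⇒ 14.
Leveled (Item 1@1, Item 2@3, Item 3@6, Item 4@1): d1:6  d2:6  d3:6  d4:4  d5:4  d6:4 ⇒ 6.
Reduction 14 − 6 = 8.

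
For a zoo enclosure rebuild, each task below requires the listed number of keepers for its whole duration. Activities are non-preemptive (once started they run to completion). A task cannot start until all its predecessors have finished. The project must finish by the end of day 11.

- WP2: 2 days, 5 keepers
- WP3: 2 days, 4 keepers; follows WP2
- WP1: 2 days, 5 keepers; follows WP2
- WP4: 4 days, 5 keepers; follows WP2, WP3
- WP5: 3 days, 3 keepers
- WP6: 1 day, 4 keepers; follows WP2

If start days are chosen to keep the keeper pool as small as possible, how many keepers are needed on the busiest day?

Early-start (WP2@1, WP3@3, WP1@3, WP4@5, WP5@1, WP6@3) gives peak 16: d1:8  d2:8  d3:16  d4:9  d5:5  d6:5  d7:5  d8:5  d9:0  d10:0  d11:0.
Shift WP1→6, WP4→8, WP5→3, WP6→5.
Schedule WP2@1, WP3@3, WP1@6, WP4@8, WP5@3, WP6@5: d1:5  d2:5  d3:7  d4:7  d5:7  d6:5  d7:5  d8:5  d9:5  d10:5  d11:5 — peak 7.

7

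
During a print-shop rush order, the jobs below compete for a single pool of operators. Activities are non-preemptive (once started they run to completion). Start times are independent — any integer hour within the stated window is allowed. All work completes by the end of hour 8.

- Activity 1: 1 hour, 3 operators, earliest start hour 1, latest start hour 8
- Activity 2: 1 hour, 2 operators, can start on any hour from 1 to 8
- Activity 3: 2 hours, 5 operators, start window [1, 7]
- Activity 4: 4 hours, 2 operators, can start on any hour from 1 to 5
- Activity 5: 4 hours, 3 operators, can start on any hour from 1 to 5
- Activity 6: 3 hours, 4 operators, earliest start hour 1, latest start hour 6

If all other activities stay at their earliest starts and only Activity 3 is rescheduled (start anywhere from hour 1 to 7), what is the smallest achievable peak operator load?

14

Activity 3@1: h1:19  h2:14  h3:9  h4:5  h5:0  h6:0  h7:0  h8:0 → peak 19
Activity 3@2: h1:14  h2:14  h3:14  h4:5  h5:0  h6:0  h7:0  h8:0 → peak 14
Activity 3@3: h1:14  h2:9  h3:14  h4:10  h5:0  h6:0  h7:0  h8:0 → peak 14
Activity 3@4: h1:14  h2:9  h3:9  h4:10  h5:5  h6:0  h7:0  h8:0 → peak 14
Activity 3@5: h1:14  h2:9  h3:9  h4:5  h5:5  h6:5  h7:0  h8:0 → peak 14
Activity 3@6: h1:14  h2:9  h3:9  h4:5  h5:0  h6:5  h7:5  h8:0 → peak 14
Activity 3@7: h1:14  h2:9  h3:9  h4:5  h5:0  h6:0  h7:5  h8:5 → peak 14
Best is Activity 3@2, peak 14.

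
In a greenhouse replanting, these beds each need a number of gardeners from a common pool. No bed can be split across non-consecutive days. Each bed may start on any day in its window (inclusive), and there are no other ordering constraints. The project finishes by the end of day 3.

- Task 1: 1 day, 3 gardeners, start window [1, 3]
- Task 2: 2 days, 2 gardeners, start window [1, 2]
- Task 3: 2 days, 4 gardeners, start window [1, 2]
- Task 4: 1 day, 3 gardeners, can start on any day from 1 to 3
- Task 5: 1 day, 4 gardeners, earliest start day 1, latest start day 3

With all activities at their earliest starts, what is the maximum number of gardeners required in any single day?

16

Early-start schedule: Task 1@1, Task 2@1, Task 3@1, Task 4@1, Task 5@1.
Load per day: day 1: 16, day 2: 6, day 3: 0.
Peak is 16.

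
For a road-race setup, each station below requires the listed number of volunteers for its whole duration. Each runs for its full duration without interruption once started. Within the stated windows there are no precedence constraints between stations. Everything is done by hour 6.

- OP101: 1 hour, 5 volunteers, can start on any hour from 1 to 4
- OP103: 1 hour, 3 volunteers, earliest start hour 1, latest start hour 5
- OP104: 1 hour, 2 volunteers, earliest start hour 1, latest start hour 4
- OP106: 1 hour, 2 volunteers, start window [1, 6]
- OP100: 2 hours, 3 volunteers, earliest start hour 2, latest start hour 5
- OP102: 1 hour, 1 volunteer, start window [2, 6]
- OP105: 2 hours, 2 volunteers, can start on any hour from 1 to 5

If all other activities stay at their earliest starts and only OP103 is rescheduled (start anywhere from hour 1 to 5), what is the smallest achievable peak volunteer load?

OP103@1: h1:14  h2:6  h3:3  h4:0  h5:0  h6:0 → peak 14
OP103@2: h1:11  h2:9  h3:3  h4:0  h5:0  h6:0 → peak 11
OP103@3: h1:11  h2:6  h3:6  h4:0  h5:0  h6:0 → peak 11
OP103@4: h1:11  h2:6  h3:3  h4:3  h5:0  h6:0 → peak 11
OP103@5: h1:11  h2:6  h3:3  h4:0  h5:3  h6:0 → peak 11
Best is OP103@2, peak 11.

11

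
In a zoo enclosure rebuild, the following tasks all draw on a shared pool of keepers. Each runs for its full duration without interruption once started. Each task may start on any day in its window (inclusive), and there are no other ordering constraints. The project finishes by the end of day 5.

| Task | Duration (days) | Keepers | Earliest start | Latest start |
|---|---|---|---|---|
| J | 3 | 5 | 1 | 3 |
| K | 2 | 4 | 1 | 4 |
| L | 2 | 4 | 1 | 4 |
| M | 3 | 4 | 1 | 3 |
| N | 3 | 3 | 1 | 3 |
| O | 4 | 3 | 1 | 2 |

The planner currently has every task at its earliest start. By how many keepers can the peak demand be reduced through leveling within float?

8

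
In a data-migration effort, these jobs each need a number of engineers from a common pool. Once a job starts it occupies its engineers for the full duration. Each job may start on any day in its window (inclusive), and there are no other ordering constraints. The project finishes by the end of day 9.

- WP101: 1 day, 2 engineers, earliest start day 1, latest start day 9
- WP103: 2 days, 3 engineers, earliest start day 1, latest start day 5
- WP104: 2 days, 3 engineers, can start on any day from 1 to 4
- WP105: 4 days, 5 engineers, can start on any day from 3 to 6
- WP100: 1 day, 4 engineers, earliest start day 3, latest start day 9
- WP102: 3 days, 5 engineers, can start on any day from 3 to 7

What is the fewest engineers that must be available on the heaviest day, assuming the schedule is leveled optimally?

9

Early-start (WP101@1, WP103@1, WP104@1, WP105@3, WP100@3, WP102@3) gives peak 14: d1:8  d2:6  d3:14  d4:10  d5:10  d6:5  d7:0  d8:0  d9:0.
Shift WP102→7.
Schedule WP101@1, WP103@1, WP104@1, WP105@3, WP100@3, WP102@7: d1:8  d2:6  d3:9  d4:5  d5:5  d6:5  d7:5  d8:5  d9:5 — peak 9.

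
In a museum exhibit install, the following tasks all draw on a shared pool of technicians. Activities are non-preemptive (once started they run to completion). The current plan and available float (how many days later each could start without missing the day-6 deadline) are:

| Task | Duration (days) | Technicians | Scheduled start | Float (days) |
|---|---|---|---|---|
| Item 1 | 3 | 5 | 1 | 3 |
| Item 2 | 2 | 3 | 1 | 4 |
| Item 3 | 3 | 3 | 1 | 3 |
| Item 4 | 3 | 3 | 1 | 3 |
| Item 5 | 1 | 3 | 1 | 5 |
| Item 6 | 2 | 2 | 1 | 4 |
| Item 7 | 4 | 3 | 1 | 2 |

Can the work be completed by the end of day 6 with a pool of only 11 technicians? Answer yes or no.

yes

Schedule Item 1@1, Item 2@1, Item 3@1, Item 4@4, Item 5@4, Item 6@4, Item 7@3: d1:11  d2:11  d3:11  d4:11  d5:8  d6:6 — peak 11 ≤ 11.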